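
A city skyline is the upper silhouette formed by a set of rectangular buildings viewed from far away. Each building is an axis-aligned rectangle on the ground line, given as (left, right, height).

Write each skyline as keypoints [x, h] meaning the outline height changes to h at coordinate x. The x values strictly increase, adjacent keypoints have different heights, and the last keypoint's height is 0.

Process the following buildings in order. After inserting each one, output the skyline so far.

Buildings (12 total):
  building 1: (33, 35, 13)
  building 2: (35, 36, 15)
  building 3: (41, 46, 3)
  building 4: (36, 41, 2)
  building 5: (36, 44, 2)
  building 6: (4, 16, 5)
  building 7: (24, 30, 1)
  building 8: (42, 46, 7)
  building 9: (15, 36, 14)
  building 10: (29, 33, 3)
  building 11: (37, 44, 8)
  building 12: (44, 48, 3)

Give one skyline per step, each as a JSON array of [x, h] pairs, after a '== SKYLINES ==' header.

== SKYLINES ==
[[33,13],[35,0]]
[[33,13],[35,15],[36,0]]
[[33,13],[35,15],[36,0],[41,3],[46,0]]
[[33,13],[35,15],[36,2],[41,3],[46,0]]
[[33,13],[35,15],[36,2],[41,3],[46,0]]
[[4,5],[16,0],[33,13],[35,15],[36,2],[41,3],[46,0]]
[[4,5],[16,0],[24,1],[30,0],[33,13],[35,15],[36,2],[41,3],[46,0]]
[[4,5],[16,0],[24,1],[30,0],[33,13],[35,15],[36,2],[41,3],[42,7],[46,0]]
[[4,5],[15,14],[35,15],[36,2],[41,3],[42,7],[46,0]]
[[4,5],[15,14],[35,15],[36,2],[41,3],[42,7],[46,0]]
[[4,5],[15,14],[35,15],[36,2],[37,8],[44,7],[46,0]]
[[4,5],[15,14],[35,15],[36,2],[37,8],[44,7],[46,3],[48,0]]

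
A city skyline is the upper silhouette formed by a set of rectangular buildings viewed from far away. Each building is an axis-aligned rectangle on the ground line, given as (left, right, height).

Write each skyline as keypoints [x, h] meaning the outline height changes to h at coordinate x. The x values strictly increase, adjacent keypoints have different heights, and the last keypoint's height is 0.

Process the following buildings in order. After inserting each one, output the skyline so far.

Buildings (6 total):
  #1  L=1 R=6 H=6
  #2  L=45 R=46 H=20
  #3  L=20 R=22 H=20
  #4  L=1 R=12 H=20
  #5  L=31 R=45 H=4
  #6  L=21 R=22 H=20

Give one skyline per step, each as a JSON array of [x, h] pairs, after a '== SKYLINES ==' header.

== SKYLINES ==
[[1,6],[6,0]]
[[1,6],[6,0],[45,20],[46,0]]
[[1,6],[6,0],[20,20],[22,0],[45,20],[46,0]]
[[1,20],[12,0],[20,20],[22,0],[45,20],[46,0]]
[[1,20],[12,0],[20,20],[22,0],[31,4],[45,20],[46,0]]
[[1,20],[12,0],[20,20],[22,0],[31,4],[45,20],[46,0]]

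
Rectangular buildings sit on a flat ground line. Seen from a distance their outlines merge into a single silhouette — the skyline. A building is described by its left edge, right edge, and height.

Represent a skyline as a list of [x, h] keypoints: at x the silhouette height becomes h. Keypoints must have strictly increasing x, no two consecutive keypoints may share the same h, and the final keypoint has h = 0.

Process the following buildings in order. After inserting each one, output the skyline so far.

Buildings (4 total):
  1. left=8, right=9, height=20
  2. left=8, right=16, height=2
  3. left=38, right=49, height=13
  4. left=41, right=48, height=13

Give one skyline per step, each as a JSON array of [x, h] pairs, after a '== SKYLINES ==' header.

== SKYLINES ==
[[8,20],[9,0]]
[[8,20],[9,2],[16,0]]
[[8,20],[9,2],[16,0],[38,13],[49,0]]
[[8,20],[9,2],[16,0],[38,13],[49,0]]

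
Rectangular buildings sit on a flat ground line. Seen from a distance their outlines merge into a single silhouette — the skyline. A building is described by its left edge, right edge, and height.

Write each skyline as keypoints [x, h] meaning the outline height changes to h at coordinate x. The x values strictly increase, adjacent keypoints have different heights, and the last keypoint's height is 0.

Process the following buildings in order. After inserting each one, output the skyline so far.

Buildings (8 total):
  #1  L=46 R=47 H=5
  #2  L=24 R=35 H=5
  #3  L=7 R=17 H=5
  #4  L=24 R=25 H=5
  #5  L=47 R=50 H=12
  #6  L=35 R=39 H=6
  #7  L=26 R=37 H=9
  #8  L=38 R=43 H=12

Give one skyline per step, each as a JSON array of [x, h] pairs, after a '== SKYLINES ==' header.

== SKYLINES ==
[[46,5],[47,0]]
[[24,5],[35,0],[46,5],[47,0]]
[[7,5],[17,0],[24,5],[35,0],[46,5],[47,0]]
[[7,5],[17,0],[24,5],[35,0],[46,5],[47,0]]
[[7,5],[17,0],[24,5],[35,0],[46,5],[47,12],[50,0]]
[[7,5],[17,0],[24,5],[35,6],[39,0],[46,5],[47,12],[50,0]]
[[7,5],[17,0],[24,5],[26,9],[37,6],[39,0],[46,5],[47,12],[50,0]]
[[7,5],[17,0],[24,5],[26,9],[37,6],[38,12],[43,0],[46,5],[47,12],[50,0]]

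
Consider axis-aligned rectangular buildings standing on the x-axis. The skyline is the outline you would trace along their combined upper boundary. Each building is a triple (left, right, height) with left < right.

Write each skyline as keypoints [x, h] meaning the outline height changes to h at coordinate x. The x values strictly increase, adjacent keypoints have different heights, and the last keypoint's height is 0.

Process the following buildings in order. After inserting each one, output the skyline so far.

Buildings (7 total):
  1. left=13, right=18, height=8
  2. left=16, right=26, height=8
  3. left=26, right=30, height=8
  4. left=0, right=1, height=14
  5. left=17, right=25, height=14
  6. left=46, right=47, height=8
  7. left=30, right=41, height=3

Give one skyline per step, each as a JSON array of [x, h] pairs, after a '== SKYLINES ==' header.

== SKYLINES ==
[[13,8],[18,0]]
[[13,8],[26,0]]
[[13,8],[30,0]]
[[0,14],[1,0],[13,8],[30,0]]
[[0,14],[1,0],[13,8],[17,14],[25,8],[30,0]]
[[0,14],[1,0],[13,8],[17,14],[25,8],[30,0],[46,8],[47,0]]
[[0,14],[1,0],[13,8],[17,14],[25,8],[30,3],[41,0],[46,8],[47,0]]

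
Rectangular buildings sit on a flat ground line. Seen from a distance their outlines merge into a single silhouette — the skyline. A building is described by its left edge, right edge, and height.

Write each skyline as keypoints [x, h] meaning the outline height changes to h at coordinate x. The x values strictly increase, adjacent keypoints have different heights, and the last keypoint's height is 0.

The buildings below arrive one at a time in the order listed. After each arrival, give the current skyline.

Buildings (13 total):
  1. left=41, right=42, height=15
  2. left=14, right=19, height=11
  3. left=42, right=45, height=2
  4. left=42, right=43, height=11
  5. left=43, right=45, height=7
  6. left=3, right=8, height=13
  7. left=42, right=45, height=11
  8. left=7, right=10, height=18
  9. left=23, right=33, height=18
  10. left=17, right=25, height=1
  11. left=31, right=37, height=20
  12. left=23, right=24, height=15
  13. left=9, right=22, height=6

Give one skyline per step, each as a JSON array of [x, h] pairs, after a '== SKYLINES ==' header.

== SKYLINES ==
[[41,15],[42,0]]
[[14,11],[19,0],[41,15],[42,0]]
[[14,11],[19,0],[41,15],[42,2],[45,0]]
[[14,11],[19,0],[41,15],[42,11],[43,2],[45,0]]
[[14,11],[19,0],[41,15],[42,11],[43,7],[45,0]]
[[3,13],[8,0],[14,11],[19,0],[41,15],[42,11],[43,7],[45,0]]
[[3,13],[8,0],[14,11],[19,0],[41,15],[42,11],[45,0]]
[[3,13],[7,18],[10,0],[14,11],[19,0],[41,15],[42,11],[45,0]]
[[3,13],[7,18],[10,0],[14,11],[19,0],[23,18],[33,0],[41,15],[42,11],[45,0]]
[[3,13],[7,18],[10,0],[14,11],[19,1],[23,18],[33,0],[41,15],[42,11],[45,0]]
[[3,13],[7,18],[10,0],[14,11],[19,1],[23,18],[31,20],[37,0],[41,15],[42,11],[45,0]]
[[3,13],[7,18],[10,0],[14,11],[19,1],[23,18],[31,20],[37,0],[41,15],[42,11],[45,0]]
[[3,13],[7,18],[10,6],[14,11],[19,6],[22,1],[23,18],[31,20],[37,0],[41,15],[42,11],[45,0]]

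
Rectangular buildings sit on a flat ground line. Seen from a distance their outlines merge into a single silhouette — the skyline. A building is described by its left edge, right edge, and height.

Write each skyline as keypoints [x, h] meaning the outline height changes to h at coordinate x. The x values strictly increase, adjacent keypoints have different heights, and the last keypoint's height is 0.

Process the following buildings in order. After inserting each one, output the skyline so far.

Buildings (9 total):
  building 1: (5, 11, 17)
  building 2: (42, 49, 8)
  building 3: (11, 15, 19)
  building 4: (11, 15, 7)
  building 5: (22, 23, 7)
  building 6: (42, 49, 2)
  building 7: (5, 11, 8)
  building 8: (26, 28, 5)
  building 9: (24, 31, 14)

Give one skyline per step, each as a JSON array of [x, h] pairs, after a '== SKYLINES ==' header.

== SKYLINES ==
[[5,17],[11,0]]
[[5,17],[11,0],[42,8],[49,0]]
[[5,17],[11,19],[15,0],[42,8],[49,0]]
[[5,17],[11,19],[15,0],[42,8],[49,0]]
[[5,17],[11,19],[15,0],[22,7],[23,0],[42,8],[49,0]]
[[5,17],[11,19],[15,0],[22,7],[23,0],[42,8],[49,0]]
[[5,17],[11,19],[15,0],[22,7],[23,0],[42,8],[49,0]]
[[5,17],[11,19],[15,0],[22,7],[23,0],[26,5],[28,0],[42,8],[49,0]]
[[5,17],[11,19],[15,0],[22,7],[23,0],[24,14],[31,0],[42,8],[49,0]]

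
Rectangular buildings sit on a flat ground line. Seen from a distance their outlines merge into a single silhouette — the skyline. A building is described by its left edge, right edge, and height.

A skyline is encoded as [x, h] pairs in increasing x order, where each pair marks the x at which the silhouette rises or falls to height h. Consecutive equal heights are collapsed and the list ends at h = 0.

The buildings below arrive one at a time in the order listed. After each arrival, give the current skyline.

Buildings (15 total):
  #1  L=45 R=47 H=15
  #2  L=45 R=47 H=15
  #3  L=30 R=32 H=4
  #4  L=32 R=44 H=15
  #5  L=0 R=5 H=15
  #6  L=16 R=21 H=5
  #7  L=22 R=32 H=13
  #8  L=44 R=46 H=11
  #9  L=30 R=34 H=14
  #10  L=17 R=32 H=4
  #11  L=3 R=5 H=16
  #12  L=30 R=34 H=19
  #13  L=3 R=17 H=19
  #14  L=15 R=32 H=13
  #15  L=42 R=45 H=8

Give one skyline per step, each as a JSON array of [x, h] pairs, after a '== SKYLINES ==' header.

== SKYLINES ==
[[45,15],[47,0]]
[[45,15],[47,0]]
[[30,4],[32,0],[45,15],[47,0]]
[[30,4],[32,15],[44,0],[45,15],[47,0]]
[[0,15],[5,0],[30,4],[32,15],[44,0],[45,15],[47,0]]
[[0,15],[5,0],[16,5],[21,0],[30,4],[32,15],[44,0],[45,15],[47,0]]
[[0,15],[5,0],[16,5],[21,0],[22,13],[32,15],[44,0],[45,15],[47,0]]
[[0,15],[5,0],[16,5],[21,0],[22,13],[32,15],[44,11],[45,15],[47,0]]
[[0,15],[5,0],[16,5],[21,0],[22,13],[30,14],[32,15],[44,11],[45,15],[47,0]]
[[0,15],[5,0],[16,5],[21,4],[22,13],[30,14],[32,15],[44,11],[45,15],[47,0]]
[[0,15],[3,16],[5,0],[16,5],[21,4],[22,13],[30,14],[32,15],[44,11],[45,15],[47,0]]
[[0,15],[3,16],[5,0],[16,5],[21,4],[22,13],[30,19],[34,15],[44,11],[45,15],[47,0]]
[[0,15],[3,19],[17,5],[21,4],[22,13],[30,19],[34,15],[44,11],[45,15],[47,0]]
[[0,15],[3,19],[17,13],[30,19],[34,15],[44,11],[45,15],[47,0]]
[[0,15],[3,19],[17,13],[30,19],[34,15],[44,11],[45,15],[47,0]]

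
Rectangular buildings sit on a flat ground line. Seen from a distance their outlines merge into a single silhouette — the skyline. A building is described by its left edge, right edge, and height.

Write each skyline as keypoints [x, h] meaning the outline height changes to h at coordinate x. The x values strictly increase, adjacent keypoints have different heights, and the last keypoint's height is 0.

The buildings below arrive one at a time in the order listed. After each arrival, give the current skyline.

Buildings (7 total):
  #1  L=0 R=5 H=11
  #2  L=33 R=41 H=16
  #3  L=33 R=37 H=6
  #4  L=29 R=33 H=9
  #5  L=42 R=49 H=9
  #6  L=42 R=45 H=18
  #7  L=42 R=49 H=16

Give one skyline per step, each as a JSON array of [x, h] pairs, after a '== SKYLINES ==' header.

== SKYLINES ==
[[0,11],[5,0]]
[[0,11],[5,0],[33,16],[41,0]]
[[0,11],[5,0],[33,16],[41,0]]
[[0,11],[5,0],[29,9],[33,16],[41,0]]
[[0,11],[5,0],[29,9],[33,16],[41,0],[42,9],[49,0]]
[[0,11],[5,0],[29,9],[33,16],[41,0],[42,18],[45,9],[49,0]]
[[0,11],[5,0],[29,9],[33,16],[41,0],[42,18],[45,16],[49,0]]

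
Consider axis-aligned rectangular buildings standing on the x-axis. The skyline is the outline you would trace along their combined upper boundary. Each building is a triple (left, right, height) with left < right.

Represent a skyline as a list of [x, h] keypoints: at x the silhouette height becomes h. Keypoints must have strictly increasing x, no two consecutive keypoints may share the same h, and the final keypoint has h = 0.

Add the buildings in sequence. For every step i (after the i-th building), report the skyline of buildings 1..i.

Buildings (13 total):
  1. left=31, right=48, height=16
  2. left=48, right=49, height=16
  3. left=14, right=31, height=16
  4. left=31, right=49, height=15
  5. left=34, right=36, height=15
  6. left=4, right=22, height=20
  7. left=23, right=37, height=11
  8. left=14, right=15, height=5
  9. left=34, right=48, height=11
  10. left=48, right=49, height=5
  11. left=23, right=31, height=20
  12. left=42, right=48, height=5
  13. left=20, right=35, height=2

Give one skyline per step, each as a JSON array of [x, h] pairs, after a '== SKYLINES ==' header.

== SKYLINES ==
[[31,16],[48,0]]
[[31,16],[49,0]]
[[14,16],[49,0]]
[[14,16],[49,0]]
[[14,16],[49,0]]
[[4,20],[22,16],[49,0]]
[[4,20],[22,16],[49,0]]
[[4,20],[22,16],[49,0]]
[[4,20],[22,16],[49,0]]
[[4,20],[22,16],[49,0]]
[[4,20],[22,16],[23,20],[31,16],[49,0]]
[[4,20],[22,16],[23,20],[31,16],[49,0]]
[[4,20],[22,16],[23,20],[31,16],[49,0]]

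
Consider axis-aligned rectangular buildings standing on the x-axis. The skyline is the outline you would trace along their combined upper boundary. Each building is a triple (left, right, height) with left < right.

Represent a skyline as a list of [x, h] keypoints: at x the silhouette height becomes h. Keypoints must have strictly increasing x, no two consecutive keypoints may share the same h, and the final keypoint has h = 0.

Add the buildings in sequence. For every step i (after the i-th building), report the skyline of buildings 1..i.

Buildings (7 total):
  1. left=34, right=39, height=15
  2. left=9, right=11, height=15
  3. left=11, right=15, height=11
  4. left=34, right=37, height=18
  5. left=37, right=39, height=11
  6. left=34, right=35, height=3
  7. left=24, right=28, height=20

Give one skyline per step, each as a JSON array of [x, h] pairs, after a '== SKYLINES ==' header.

== SKYLINES ==
[[34,15],[39,0]]
[[9,15],[11,0],[34,15],[39,0]]
[[9,15],[11,11],[15,0],[34,15],[39,0]]
[[9,15],[11,11],[15,0],[34,18],[37,15],[39,0]]
[[9,15],[11,11],[15,0],[34,18],[37,15],[39,0]]
[[9,15],[11,11],[15,0],[34,18],[37,15],[39,0]]
[[9,15],[11,11],[15,0],[24,20],[28,0],[34,18],[37,15],[39,0]]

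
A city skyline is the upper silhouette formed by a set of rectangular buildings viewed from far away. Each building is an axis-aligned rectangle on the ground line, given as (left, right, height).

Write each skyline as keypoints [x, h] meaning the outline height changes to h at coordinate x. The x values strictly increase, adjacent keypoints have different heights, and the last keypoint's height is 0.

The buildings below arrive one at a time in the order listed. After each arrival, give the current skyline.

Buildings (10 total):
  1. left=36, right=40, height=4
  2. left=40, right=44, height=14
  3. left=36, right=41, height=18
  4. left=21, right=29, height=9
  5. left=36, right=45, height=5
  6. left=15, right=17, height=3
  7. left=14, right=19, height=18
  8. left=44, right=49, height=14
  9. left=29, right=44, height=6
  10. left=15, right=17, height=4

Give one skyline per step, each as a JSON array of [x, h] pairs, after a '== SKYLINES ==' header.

== SKYLINES ==
[[36,4],[40,0]]
[[36,4],[40,14],[44,0]]
[[36,18],[41,14],[44,0]]
[[21,9],[29,0],[36,18],[41,14],[44,0]]
[[21,9],[29,0],[36,18],[41,14],[44,5],[45,0]]
[[15,3],[17,0],[21,9],[29,0],[36,18],[41,14],[44,5],[45,0]]
[[14,18],[19,0],[21,9],[29,0],[36,18],[41,14],[44,5],[45,0]]
[[14,18],[19,0],[21,9],[29,0],[36,18],[41,14],[49,0]]
[[14,18],[19,0],[21,9],[29,6],[36,18],[41,14],[49,0]]
[[14,18],[19,0],[21,9],[29,6],[36,18],[41,14],[49,0]]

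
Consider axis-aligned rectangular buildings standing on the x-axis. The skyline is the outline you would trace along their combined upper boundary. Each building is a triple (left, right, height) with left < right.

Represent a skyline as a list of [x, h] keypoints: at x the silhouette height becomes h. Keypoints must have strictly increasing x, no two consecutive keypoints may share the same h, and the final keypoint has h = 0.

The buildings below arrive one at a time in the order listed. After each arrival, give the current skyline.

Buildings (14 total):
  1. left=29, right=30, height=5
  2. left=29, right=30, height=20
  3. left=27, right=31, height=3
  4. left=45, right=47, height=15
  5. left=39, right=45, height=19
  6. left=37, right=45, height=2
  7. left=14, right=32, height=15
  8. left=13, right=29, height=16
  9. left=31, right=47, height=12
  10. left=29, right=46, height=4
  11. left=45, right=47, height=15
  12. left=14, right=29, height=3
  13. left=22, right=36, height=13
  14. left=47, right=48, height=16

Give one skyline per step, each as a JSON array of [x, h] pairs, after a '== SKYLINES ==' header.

== SKYLINES ==
[[29,5],[30,0]]
[[29,20],[30,0]]
[[27,3],[29,20],[30,3],[31,0]]
[[27,3],[29,20],[30,3],[31,0],[45,15],[47,0]]
[[27,3],[29,20],[30,3],[31,0],[39,19],[45,15],[47,0]]
[[27,3],[29,20],[30,3],[31,0],[37,2],[39,19],[45,15],[47,0]]
[[14,15],[29,20],[30,15],[32,0],[37,2],[39,19],[45,15],[47,0]]
[[13,16],[29,20],[30,15],[32,0],[37,2],[39,19],[45,15],[47,0]]
[[13,16],[29,20],[30,15],[32,12],[39,19],[45,15],[47,0]]
[[13,16],[29,20],[30,15],[32,12],[39,19],[45,15],[47,0]]
[[13,16],[29,20],[30,15],[32,12],[39,19],[45,15],[47,0]]
[[13,16],[29,20],[30,15],[32,12],[39,19],[45,15],[47,0]]
[[13,16],[29,20],[30,15],[32,13],[36,12],[39,19],[45,15],[47,0]]
[[13,16],[29,20],[30,15],[32,13],[36,12],[39,19],[45,15],[47,16],[48,0]]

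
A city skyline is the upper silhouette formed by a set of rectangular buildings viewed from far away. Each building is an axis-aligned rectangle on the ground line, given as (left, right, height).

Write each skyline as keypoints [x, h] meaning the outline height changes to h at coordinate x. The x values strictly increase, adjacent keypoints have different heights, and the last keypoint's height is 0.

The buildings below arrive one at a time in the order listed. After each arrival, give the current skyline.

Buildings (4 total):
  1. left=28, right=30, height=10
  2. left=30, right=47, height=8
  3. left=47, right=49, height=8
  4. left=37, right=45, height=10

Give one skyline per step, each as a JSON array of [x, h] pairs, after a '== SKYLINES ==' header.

== SKYLINES ==
[[28,10],[30,0]]
[[28,10],[30,8],[47,0]]
[[28,10],[30,8],[49,0]]
[[28,10],[30,8],[37,10],[45,8],[49,0]]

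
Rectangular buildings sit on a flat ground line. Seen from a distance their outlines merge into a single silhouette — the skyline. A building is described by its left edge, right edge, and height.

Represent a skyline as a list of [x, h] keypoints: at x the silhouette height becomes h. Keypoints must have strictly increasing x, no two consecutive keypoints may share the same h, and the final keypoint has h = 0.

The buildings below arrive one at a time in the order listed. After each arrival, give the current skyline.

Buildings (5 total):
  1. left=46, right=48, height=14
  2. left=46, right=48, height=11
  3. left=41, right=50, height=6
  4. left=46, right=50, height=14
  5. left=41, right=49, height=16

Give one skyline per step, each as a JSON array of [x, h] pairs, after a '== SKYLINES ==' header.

== SKYLINES ==
[[46,14],[48,0]]
[[46,14],[48,0]]
[[41,6],[46,14],[48,6],[50,0]]
[[41,6],[46,14],[50,0]]
[[41,16],[49,14],[50,0]]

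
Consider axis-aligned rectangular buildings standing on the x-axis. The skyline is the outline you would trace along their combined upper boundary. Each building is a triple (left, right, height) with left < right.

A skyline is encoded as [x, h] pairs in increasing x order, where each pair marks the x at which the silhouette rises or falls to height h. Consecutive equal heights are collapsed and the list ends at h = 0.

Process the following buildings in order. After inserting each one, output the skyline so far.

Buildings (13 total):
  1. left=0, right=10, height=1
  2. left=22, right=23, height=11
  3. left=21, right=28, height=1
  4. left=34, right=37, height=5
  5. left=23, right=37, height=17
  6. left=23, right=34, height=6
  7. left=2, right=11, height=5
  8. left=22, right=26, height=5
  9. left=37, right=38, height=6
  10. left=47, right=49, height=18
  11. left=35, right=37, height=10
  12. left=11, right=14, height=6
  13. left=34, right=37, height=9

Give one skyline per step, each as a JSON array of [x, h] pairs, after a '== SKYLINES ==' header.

== SKYLINES ==
[[0,1],[10,0]]
[[0,1],[10,0],[22,11],[23,0]]
[[0,1],[10,0],[21,1],[22,11],[23,1],[28,0]]
[[0,1],[10,0],[21,1],[22,11],[23,1],[28,0],[34,5],[37,0]]
[[0,1],[10,0],[21,1],[22,11],[23,17],[37,0]]
[[0,1],[10,0],[21,1],[22,11],[23,17],[37,0]]
[[0,1],[2,5],[11,0],[21,1],[22,11],[23,17],[37,0]]
[[0,1],[2,5],[11,0],[21,1],[22,11],[23,17],[37,0]]
[[0,1],[2,5],[11,0],[21,1],[22,11],[23,17],[37,6],[38,0]]
[[0,1],[2,5],[11,0],[21,1],[22,11],[23,17],[37,6],[38,0],[47,18],[49,0]]
[[0,1],[2,5],[11,0],[21,1],[22,11],[23,17],[37,6],[38,0],[47,18],[49,0]]
[[0,1],[2,5],[11,6],[14,0],[21,1],[22,11],[23,17],[37,6],[38,0],[47,18],[49,0]]
[[0,1],[2,5],[11,6],[14,0],[21,1],[22,11],[23,17],[37,6],[38,0],[47,18],[49,0]]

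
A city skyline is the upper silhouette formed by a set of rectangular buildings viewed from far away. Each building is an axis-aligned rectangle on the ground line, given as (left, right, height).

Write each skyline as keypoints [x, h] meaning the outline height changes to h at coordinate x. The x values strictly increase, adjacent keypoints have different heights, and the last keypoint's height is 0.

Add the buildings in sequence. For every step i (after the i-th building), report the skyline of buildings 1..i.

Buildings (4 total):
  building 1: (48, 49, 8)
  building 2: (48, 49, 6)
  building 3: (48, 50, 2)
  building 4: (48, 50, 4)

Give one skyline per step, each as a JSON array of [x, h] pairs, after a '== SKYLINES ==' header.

== SKYLINES ==
[[48,8],[49,0]]
[[48,8],[49,0]]
[[48,8],[49,2],[50,0]]
[[48,8],[49,4],[50,0]]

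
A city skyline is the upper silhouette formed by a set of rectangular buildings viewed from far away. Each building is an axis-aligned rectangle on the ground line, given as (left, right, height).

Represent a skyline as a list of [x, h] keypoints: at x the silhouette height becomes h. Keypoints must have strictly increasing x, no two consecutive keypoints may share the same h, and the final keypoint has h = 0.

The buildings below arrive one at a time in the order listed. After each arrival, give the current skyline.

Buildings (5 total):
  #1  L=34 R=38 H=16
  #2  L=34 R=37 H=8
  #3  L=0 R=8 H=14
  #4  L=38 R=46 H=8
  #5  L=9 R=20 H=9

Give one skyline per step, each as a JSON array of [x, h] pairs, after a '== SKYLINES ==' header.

== SKYLINES ==
[[34,16],[38,0]]
[[34,16],[38,0]]
[[0,14],[8,0],[34,16],[38,0]]
[[0,14],[8,0],[34,16],[38,8],[46,0]]
[[0,14],[8,0],[9,9],[20,0],[34,16],[38,8],[46,0]]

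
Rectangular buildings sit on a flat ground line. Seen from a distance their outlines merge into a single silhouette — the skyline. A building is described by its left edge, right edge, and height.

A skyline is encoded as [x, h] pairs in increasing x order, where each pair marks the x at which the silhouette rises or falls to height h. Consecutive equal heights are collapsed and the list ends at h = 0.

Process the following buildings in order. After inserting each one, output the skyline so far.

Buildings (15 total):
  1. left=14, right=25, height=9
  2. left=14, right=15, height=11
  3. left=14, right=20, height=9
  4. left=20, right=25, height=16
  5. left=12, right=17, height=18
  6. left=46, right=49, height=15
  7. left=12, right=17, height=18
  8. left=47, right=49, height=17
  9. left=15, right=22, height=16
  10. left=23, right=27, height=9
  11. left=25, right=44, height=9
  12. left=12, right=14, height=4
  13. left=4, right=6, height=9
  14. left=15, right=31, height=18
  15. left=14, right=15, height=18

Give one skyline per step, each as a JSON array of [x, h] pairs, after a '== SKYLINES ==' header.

== SKYLINES ==
[[14,9],[25,0]]
[[14,11],[15,9],[25,0]]
[[14,11],[15,9],[25,0]]
[[14,11],[15,9],[20,16],[25,0]]
[[12,18],[17,9],[20,16],[25,0]]
[[12,18],[17,9],[20,16],[25,0],[46,15],[49,0]]
[[12,18],[17,9],[20,16],[25,0],[46,15],[49,0]]
[[12,18],[17,9],[20,16],[25,0],[46,15],[47,17],[49,0]]
[[12,18],[17,16],[25,0],[46,15],[47,17],[49,0]]
[[12,18],[17,16],[25,9],[27,0],[46,15],[47,17],[49,0]]
[[12,18],[17,16],[25,9],[44,0],[46,15],[47,17],[49,0]]
[[12,18],[17,16],[25,9],[44,0],[46,15],[47,17],[49,0]]
[[4,9],[6,0],[12,18],[17,16],[25,9],[44,0],[46,15],[47,17],[49,0]]
[[4,9],[6,0],[12,18],[31,9],[44,0],[46,15],[47,17],[49,0]]
[[4,9],[6,0],[12,18],[31,9],[44,0],[46,15],[47,17],[49,0]]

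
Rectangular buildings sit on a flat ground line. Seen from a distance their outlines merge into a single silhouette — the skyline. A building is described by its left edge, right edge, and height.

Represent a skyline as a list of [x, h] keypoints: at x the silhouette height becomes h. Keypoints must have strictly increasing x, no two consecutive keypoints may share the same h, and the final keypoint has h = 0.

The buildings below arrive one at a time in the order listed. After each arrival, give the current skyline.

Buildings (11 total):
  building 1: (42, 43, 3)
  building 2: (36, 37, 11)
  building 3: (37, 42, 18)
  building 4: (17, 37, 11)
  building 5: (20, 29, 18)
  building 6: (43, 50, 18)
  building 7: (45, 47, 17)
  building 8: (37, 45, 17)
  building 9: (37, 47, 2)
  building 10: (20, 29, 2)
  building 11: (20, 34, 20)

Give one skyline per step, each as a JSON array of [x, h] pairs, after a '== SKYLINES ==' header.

== SKYLINES ==
[[42,3],[43,0]]
[[36,11],[37,0],[42,3],[43,0]]
[[36,11],[37,18],[42,3],[43,0]]
[[17,11],[37,18],[42,3],[43,0]]
[[17,11],[20,18],[29,11],[37,18],[42,3],[43,0]]
[[17,11],[20,18],[29,11],[37,18],[42,3],[43,18],[50,0]]
[[17,11],[20,18],[29,11],[37,18],[42,3],[43,18],[50,0]]
[[17,11],[20,18],[29,11],[37,18],[42,17],[43,18],[50,0]]
[[17,11],[20,18],[29,11],[37,18],[42,17],[43,18],[50,0]]
[[17,11],[20,18],[29,11],[37,18],[42,17],[43,18],[50,0]]
[[17,11],[20,20],[34,11],[37,18],[42,17],[43,18],[50,0]]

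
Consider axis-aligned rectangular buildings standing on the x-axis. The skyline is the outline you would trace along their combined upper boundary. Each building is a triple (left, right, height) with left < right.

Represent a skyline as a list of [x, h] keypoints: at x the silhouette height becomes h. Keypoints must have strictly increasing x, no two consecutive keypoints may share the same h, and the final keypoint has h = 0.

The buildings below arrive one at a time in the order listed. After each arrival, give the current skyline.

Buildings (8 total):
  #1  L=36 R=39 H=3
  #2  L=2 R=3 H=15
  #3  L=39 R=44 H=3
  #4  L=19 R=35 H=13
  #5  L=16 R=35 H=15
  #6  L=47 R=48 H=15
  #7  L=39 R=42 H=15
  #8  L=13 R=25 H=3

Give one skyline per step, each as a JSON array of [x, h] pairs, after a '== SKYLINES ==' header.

== SKYLINES ==
[[36,3],[39,0]]
[[2,15],[3,0],[36,3],[39,0]]
[[2,15],[3,0],[36,3],[44,0]]
[[2,15],[3,0],[19,13],[35,0],[36,3],[44,0]]
[[2,15],[3,0],[16,15],[35,0],[36,3],[44,0]]
[[2,15],[3,0],[16,15],[35,0],[36,3],[44,0],[47,15],[48,0]]
[[2,15],[3,0],[16,15],[35,0],[36,3],[39,15],[42,3],[44,0],[47,15],[48,0]]
[[2,15],[3,0],[13,3],[16,15],[35,0],[36,3],[39,15],[42,3],[44,0],[47,15],[48,0]]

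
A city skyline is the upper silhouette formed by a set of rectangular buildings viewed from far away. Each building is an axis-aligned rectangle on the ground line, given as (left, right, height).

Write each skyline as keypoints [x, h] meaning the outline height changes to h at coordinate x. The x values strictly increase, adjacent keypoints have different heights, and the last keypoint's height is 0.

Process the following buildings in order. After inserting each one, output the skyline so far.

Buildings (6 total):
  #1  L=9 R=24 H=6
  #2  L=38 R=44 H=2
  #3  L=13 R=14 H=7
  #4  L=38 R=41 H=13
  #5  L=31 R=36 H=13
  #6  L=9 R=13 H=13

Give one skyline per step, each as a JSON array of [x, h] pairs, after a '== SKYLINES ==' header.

== SKYLINES ==
[[9,6],[24,0]]
[[9,6],[24,0],[38,2],[44,0]]
[[9,6],[13,7],[14,6],[24,0],[38,2],[44,0]]
[[9,6],[13,7],[14,6],[24,0],[38,13],[41,2],[44,0]]
[[9,6],[13,7],[14,6],[24,0],[31,13],[36,0],[38,13],[41,2],[44,0]]
[[9,13],[13,7],[14,6],[24,0],[31,13],[36,0],[38,13],[41,2],[44,0]]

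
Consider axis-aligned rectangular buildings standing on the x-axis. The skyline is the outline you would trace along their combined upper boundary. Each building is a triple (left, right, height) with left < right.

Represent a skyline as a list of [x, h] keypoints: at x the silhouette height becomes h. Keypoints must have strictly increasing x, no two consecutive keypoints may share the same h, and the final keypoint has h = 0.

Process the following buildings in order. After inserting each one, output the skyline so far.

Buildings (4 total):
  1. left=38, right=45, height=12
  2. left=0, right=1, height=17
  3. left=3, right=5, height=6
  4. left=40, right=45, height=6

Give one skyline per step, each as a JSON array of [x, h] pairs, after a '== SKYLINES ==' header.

== SKYLINES ==
[[38,12],[45,0]]
[[0,17],[1,0],[38,12],[45,0]]
[[0,17],[1,0],[3,6],[5,0],[38,12],[45,0]]
[[0,17],[1,0],[3,6],[5,0],[38,12],[45,0]]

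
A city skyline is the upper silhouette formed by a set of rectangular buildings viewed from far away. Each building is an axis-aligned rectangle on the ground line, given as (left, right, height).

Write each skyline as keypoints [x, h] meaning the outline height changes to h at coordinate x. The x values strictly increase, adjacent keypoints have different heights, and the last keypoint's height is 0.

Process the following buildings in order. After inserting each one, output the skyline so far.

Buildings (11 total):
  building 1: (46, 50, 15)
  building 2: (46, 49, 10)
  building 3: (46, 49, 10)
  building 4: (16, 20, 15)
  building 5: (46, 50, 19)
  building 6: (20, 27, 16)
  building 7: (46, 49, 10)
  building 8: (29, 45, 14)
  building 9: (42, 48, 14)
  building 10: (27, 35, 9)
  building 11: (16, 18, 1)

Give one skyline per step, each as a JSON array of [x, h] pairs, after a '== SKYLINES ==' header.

== SKYLINES ==
[[46,15],[50,0]]
[[46,15],[50,0]]
[[46,15],[50,0]]
[[16,15],[20,0],[46,15],[50,0]]
[[16,15],[20,0],[46,19],[50,0]]
[[16,15],[20,16],[27,0],[46,19],[50,0]]
[[16,15],[20,16],[27,0],[46,19],[50,0]]
[[16,15],[20,16],[27,0],[29,14],[45,0],[46,19],[50,0]]
[[16,15],[20,16],[27,0],[29,14],[46,19],[50,0]]
[[16,15],[20,16],[27,9],[29,14],[46,19],[50,0]]
[[16,15],[20,16],[27,9],[29,14],[46,19],[50,0]]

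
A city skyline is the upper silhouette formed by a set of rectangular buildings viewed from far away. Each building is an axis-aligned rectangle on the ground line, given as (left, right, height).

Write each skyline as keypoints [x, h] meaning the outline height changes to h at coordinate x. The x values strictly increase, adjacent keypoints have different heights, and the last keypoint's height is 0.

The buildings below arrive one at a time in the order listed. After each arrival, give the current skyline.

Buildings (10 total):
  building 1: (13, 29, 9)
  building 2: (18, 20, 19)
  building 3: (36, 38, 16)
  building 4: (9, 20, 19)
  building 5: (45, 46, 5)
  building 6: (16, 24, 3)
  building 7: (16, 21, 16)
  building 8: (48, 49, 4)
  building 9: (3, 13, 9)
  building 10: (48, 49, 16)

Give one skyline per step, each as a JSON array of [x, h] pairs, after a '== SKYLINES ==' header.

== SKYLINES ==
[[13,9],[29,0]]
[[13,9],[18,19],[20,9],[29,0]]
[[13,9],[18,19],[20,9],[29,0],[36,16],[38,0]]
[[9,19],[20,9],[29,0],[36,16],[38,0]]
[[9,19],[20,9],[29,0],[36,16],[38,0],[45,5],[46,0]]
[[9,19],[20,9],[29,0],[36,16],[38,0],[45,5],[46,0]]
[[9,19],[20,16],[21,9],[29,0],[36,16],[38,0],[45,5],[46,0]]
[[9,19],[20,16],[21,9],[29,0],[36,16],[38,0],[45,5],[46,0],[48,4],[49,0]]
[[3,9],[9,19],[20,16],[21,9],[29,0],[36,16],[38,0],[45,5],[46,0],[48,4],[49,0]]
[[3,9],[9,19],[20,16],[21,9],[29,0],[36,16],[38,0],[45,5],[46,0],[48,16],[49,0]]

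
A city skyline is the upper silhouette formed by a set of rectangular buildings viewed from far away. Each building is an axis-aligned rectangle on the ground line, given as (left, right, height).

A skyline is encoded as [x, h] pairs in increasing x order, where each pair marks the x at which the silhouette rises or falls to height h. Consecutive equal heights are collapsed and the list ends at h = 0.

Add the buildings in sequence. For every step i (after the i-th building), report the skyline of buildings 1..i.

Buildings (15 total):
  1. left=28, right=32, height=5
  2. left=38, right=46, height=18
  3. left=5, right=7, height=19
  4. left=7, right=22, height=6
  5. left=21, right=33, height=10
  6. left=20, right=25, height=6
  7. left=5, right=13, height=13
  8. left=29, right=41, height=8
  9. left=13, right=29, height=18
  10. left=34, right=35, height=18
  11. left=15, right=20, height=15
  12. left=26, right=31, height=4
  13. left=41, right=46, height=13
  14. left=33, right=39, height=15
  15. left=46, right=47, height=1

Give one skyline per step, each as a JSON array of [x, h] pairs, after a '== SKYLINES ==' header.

== SKYLINES ==
[[28,5],[32,0]]
[[28,5],[32,0],[38,18],[46,0]]
[[5,19],[7,0],[28,5],[32,0],[38,18],[46,0]]
[[5,19],[7,6],[22,0],[28,5],[32,0],[38,18],[46,0]]
[[5,19],[7,6],[21,10],[33,0],[38,18],[46,0]]
[[5,19],[7,6],[21,10],[33,0],[38,18],[46,0]]
[[5,19],[7,13],[13,6],[21,10],[33,0],[38,18],[46,0]]
[[5,19],[7,13],[13,6],[21,10],[33,8],[38,18],[46,0]]
[[5,19],[7,13],[13,18],[29,10],[33,8],[38,18],[46,0]]
[[5,19],[7,13],[13,18],[29,10],[33,8],[34,18],[35,8],[38,18],[46,0]]
[[5,19],[7,13],[13,18],[29,10],[33,8],[34,18],[35,8],[38,18],[46,0]]
[[5,19],[7,13],[13,18],[29,10],[33,8],[34,18],[35,8],[38,18],[46,0]]
[[5,19],[7,13],[13,18],[29,10],[33,8],[34,18],[35,8],[38,18],[46,0]]
[[5,19],[7,13],[13,18],[29,10],[33,15],[34,18],[35,15],[38,18],[46,0]]
[[5,19],[7,13],[13,18],[29,10],[33,15],[34,18],[35,15],[38,18],[46,1],[47,0]]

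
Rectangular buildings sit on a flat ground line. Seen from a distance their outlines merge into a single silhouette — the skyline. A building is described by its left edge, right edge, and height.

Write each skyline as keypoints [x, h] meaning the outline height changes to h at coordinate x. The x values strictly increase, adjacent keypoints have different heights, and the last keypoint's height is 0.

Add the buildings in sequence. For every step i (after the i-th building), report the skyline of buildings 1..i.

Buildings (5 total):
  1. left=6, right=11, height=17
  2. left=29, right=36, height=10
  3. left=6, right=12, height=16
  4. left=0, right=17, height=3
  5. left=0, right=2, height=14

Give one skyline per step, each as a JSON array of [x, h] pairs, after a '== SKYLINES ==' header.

== SKYLINES ==
[[6,17],[11,0]]
[[6,17],[11,0],[29,10],[36,0]]
[[6,17],[11,16],[12,0],[29,10],[36,0]]
[[0,3],[6,17],[11,16],[12,3],[17,0],[29,10],[36,0]]
[[0,14],[2,3],[6,17],[11,16],[12,3],[17,0],[29,10],[36,0]]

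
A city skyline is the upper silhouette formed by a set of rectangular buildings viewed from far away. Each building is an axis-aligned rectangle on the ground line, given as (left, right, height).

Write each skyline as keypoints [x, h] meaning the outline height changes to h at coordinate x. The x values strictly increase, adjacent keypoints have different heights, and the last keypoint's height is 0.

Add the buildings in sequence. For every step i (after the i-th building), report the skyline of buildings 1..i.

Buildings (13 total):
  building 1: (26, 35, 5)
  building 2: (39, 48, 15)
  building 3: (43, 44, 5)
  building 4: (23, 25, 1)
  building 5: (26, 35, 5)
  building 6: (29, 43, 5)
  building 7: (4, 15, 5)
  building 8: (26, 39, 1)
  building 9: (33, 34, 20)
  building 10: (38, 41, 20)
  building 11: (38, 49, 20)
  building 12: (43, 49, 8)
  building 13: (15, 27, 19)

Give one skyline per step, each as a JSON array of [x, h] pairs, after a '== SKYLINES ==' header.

== SKYLINES ==
[[26,5],[35,0]]
[[26,5],[35,0],[39,15],[48,0]]
[[26,5],[35,0],[39,15],[48,0]]
[[23,1],[25,0],[26,5],[35,0],[39,15],[48,0]]
[[23,1],[25,0],[26,5],[35,0],[39,15],[48,0]]
[[23,1],[25,0],[26,5],[39,15],[48,0]]
[[4,5],[15,0],[23,1],[25,0],[26,5],[39,15],[48,0]]
[[4,5],[15,0],[23,1],[25,0],[26,5],[39,15],[48,0]]
[[4,5],[15,0],[23,1],[25,0],[26,5],[33,20],[34,5],[39,15],[48,0]]
[[4,5],[15,0],[23,1],[25,0],[26,5],[33,20],[34,5],[38,20],[41,15],[48,0]]
[[4,5],[15,0],[23,1],[25,0],[26,5],[33,20],[34,5],[38,20],[49,0]]
[[4,5],[15,0],[23,1],[25,0],[26,5],[33,20],[34,5],[38,20],[49,0]]
[[4,5],[15,19],[27,5],[33,20],[34,5],[38,20],[49,0]]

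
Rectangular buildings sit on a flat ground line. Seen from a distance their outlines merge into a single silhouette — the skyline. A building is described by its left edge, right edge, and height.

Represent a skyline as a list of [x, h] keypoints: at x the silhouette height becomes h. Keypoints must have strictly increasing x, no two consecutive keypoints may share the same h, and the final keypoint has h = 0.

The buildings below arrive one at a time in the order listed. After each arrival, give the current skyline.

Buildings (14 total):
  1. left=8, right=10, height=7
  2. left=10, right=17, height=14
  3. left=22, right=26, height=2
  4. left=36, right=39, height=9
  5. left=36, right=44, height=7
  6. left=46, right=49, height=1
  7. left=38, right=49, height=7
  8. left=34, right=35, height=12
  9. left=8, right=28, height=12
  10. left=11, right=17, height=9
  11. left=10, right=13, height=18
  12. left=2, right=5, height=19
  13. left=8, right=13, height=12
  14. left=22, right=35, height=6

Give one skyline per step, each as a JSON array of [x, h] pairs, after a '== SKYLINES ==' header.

== SKYLINES ==
[[8,7],[10,0]]
[[8,7],[10,14],[17,0]]
[[8,7],[10,14],[17,0],[22,2],[26,0]]
[[8,7],[10,14],[17,0],[22,2],[26,0],[36,9],[39,0]]
[[8,7],[10,14],[17,0],[22,2],[26,0],[36,9],[39,7],[44,0]]
[[8,7],[10,14],[17,0],[22,2],[26,0],[36,9],[39,7],[44,0],[46,1],[49,0]]
[[8,7],[10,14],[17,0],[22,2],[26,0],[36,9],[39,7],[49,0]]
[[8,7],[10,14],[17,0],[22,2],[26,0],[34,12],[35,0],[36,9],[39,7],[49,0]]
[[8,12],[10,14],[17,12],[28,0],[34,12],[35,0],[36,9],[39,7],[49,0]]
[[8,12],[10,14],[17,12],[28,0],[34,12],[35,0],[36,9],[39,7],[49,0]]
[[8,12],[10,18],[13,14],[17,12],[28,0],[34,12],[35,0],[36,9],[39,7],[49,0]]
[[2,19],[5,0],[8,12],[10,18],[13,14],[17,12],[28,0],[34,12],[35,0],[36,9],[39,7],[49,0]]
[[2,19],[5,0],[8,12],[10,18],[13,14],[17,12],[28,0],[34,12],[35,0],[36,9],[39,7],[49,0]]
[[2,19],[5,0],[8,12],[10,18],[13,14],[17,12],[28,6],[34,12],[35,0],[36,9],[39,7],[49,0]]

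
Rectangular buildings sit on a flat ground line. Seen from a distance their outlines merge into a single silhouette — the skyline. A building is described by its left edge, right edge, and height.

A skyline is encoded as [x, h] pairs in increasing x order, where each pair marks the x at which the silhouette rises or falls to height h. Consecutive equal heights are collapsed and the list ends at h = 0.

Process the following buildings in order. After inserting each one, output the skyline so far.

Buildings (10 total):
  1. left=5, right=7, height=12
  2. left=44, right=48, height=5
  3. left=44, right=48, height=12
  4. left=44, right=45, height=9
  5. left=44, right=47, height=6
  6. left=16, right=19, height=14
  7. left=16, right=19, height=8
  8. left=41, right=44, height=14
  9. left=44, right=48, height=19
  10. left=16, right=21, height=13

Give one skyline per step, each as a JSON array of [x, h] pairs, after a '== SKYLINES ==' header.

== SKYLINES ==
[[5,12],[7,0]]
[[5,12],[7,0],[44,5],[48,0]]
[[5,12],[7,0],[44,12],[48,0]]
[[5,12],[7,0],[44,12],[48,0]]
[[5,12],[7,0],[44,12],[48,0]]
[[5,12],[7,0],[16,14],[19,0],[44,12],[48,0]]
[[5,12],[7,0],[16,14],[19,0],[44,12],[48,0]]
[[5,12],[7,0],[16,14],[19,0],[41,14],[44,12],[48,0]]
[[5,12],[7,0],[16,14],[19,0],[41,14],[44,19],[48,0]]
[[5,12],[7,0],[16,14],[19,13],[21,0],[41,14],[44,19],[48,0]]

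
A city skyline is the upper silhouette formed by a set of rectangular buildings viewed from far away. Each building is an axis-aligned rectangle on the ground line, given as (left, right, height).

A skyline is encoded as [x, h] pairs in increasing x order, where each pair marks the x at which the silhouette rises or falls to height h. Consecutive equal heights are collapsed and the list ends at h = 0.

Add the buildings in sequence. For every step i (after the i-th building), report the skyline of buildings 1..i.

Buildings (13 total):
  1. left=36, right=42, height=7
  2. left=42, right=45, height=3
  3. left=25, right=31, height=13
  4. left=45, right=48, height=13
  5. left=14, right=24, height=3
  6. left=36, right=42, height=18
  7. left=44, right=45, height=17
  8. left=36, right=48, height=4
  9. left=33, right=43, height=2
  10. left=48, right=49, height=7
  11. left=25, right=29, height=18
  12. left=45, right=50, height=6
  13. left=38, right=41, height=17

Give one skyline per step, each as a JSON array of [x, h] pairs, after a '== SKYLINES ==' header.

== SKYLINES ==
[[36,7],[42,0]]
[[36,7],[42,3],[45,0]]
[[25,13],[31,0],[36,7],[42,3],[45,0]]
[[25,13],[31,0],[36,7],[42,3],[45,13],[48,0]]
[[14,3],[24,0],[25,13],[31,0],[36,7],[42,3],[45,13],[48,0]]
[[14,3],[24,0],[25,13],[31,0],[36,18],[42,3],[45,13],[48,0]]
[[14,3],[24,0],[25,13],[31,0],[36,18],[42,3],[44,17],[45,13],[48,0]]
[[14,3],[24,0],[25,13],[31,0],[36,18],[42,4],[44,17],[45,13],[48,0]]
[[14,3],[24,0],[25,13],[31,0],[33,2],[36,18],[42,4],[44,17],[45,13],[48,0]]
[[14,3],[24,0],[25,13],[31,0],[33,2],[36,18],[42,4],[44,17],[45,13],[48,7],[49,0]]
[[14,3],[24,0],[25,18],[29,13],[31,0],[33,2],[36,18],[42,4],[44,17],[45,13],[48,7],[49,0]]
[[14,3],[24,0],[25,18],[29,13],[31,0],[33,2],[36,18],[42,4],[44,17],[45,13],[48,7],[49,6],[50,0]]
[[14,3],[24,0],[25,18],[29,13],[31,0],[33,2],[36,18],[42,4],[44,17],[45,13],[48,7],[49,6],[50,0]]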